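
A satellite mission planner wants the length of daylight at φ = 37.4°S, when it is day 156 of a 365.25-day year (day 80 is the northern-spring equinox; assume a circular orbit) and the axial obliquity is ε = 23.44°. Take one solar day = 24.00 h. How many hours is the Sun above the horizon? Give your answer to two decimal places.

Solar longitude: λ_s = 360° × (156 − 80)/365.25 = 74.908°.
sin δ = sin 23.44° × sin 74.908° = 0.38407, so δ = +22.586°.
cos H₀ = −tan φ · tan δ = −tan(-37.4°) × tan(+22.586°) = 0.3180, so H₀ = 1.2471 rad = 71.46°.
Daylight = 2H₀/(2π) × 24.00 h = (1.2471/π) × 24.00 = 9.53 h.

9.53 h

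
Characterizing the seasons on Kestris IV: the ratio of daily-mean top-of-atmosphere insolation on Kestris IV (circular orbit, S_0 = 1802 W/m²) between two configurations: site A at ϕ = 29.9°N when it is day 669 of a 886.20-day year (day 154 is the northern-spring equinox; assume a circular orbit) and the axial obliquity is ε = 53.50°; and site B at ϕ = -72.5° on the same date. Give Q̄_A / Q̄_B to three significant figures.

Q̄_A / Q̄_B ≈ 0.438

— Configuration A (ϕ=+29.9°):
Solar longitude: L_s = 360° × (669 − 154)/886.20 = 209.208°.
sin δ = sin 53.50° × sin 209.208° = -0.39227, so δ = -23.096°.
cos h₀ = −tan(+29.9°) tan(-23.096°) = 0.2452, h₀ = 1.3231 rad.
Bracket: h₀ sin ϕ sin δ + cos ϕ cos δ sin h₀ = 1.3231×0.49849×-0.39227 + 0.86690×0.91985×0.96947 = -0.258723 + 0.773073 = 0.514350.
Q̄ = (S_0/π) × [bracket] = (1802/π) × 0.514350 = 295.03 W/m².
— Configuration B (ϕ=-72.5°):
cos h₀ = −tan(-72.5°) tan(-23.096°) = -1.3525 ≤ −1 ⇒ polar day, h₀ = π.
Bracket: h₀ sin ϕ sin δ + cos ϕ cos δ sin h₀ = 3.1416×-0.95372×-0.39227 + 0.30071×0.91985×0.00000 = 1.175322 + 0.000000 = 1.175322.
Q̄ = (S_0/π) × [bracket] = (1802/π) × 1.175322 = 674.16 W/m².
Ratio Q̄_A / Q̄_B = 295.03 / 674.16 = 0.4376.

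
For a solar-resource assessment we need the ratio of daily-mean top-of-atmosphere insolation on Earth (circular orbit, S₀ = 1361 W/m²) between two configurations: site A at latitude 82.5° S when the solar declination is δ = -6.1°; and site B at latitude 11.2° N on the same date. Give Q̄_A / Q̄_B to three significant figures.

— Configuration A (φ=-82.5°):
cos H₀ = −tan(-82.5°) tan(-6.100°) = -0.8118, H₀ = 2.5179 rad.
Bracket: H₀ sin φ sin δ + cos φ cos δ sin H₀ = 2.5179×-0.99144×-0.10626 + 0.13053×0.99434×0.58400 = 0.265262 + 0.075798 = 0.341060.
Q̄ = (S₀/π) × [bracket] = (1361/π) × 0.341060 = 147.75 W/m².
— Configuration B (φ=+11.2°):
cos H₀ = −tan(+11.2°) tan(-6.100°) = 0.0212, H₀ = 1.5496 rad.
Bracket: H₀ sin φ sin δ + cos φ cos δ sin H₀ = 1.5496×0.19423×-0.10626 + 0.98096×0.99434×0.99978 = -0.031982 + 0.975193 = 0.943211.
Q̄ = (S₀/π) × [bracket] = (1361/π) × 0.943211 = 408.62 W/m².
Ratio Q̄_A / Q̄_B = 147.75 / 408.62 = 0.3616.

Q̄_A / Q̄_B ≈ 0.362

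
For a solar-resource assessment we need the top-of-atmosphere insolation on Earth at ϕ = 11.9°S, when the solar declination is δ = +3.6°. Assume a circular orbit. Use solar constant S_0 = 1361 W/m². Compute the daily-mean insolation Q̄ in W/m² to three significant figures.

Q̄ ≈ 414 W/m²

cos h₀ = −tan(-11.9°) tan(+3.600°) = 0.0133, h₀ = 1.5575 rad.
Bracket: h₀ sin ϕ sin δ + cos ϕ cos δ sin h₀ = 1.5575×-0.20620×0.06279 + 0.97851×0.99803×0.99991 = -0.020165 + 0.976494 = 0.956329.
Q̄ = (S_0/π) × [bracket] = (1361/π) × 0.956329 = 414.3 W/m².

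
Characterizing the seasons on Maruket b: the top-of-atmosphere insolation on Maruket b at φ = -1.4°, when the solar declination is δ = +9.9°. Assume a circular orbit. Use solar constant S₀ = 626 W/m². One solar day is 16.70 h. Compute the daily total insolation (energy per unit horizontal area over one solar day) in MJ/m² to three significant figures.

cos H₀ = −tan(-1.4°) tan(+9.900°) = 0.0043, H₀ = 1.5665 rad.
Bracket: H₀ sin φ sin δ + cos φ cos δ sin H₀ = 1.5665×-0.02443×0.17193 + 0.99970×0.98511×0.99999 = -0.006580 + 0.984805 = 0.978225.
Q̄ = (S₀/π) × [bracket] = (626/π) × 0.978225 = 194.92 W/m².
Daily total = Q̄ × 16.70 h × 3600 s/h = 194.92 × 16.70 × 3600 / 10⁶ = 11.72 MJ/m².

11.7 MJ/m²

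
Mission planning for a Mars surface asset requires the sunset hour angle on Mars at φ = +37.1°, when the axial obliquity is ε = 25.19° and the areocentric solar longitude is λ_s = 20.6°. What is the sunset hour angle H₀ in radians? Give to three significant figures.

H₀ = 1.69 rad

sin δ = sin 25.19° × sin 20.6° = 0.14975, so δ = +8.613°.
cos H₀ = −tan φ · tan δ = −tan(+37.1°) × tan(+8.613°) = -0.1145, so H₀ = 1.6856 rad = 96.58°.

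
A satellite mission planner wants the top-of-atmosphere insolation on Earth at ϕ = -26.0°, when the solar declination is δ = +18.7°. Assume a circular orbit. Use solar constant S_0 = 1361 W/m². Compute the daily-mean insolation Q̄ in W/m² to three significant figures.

cos h₀ = −tan(-26.0°) tan(+18.700°) = 0.1651, h₀ = 1.4049 rad.
Bracket: h₀ sin ϕ sin δ + cos ϕ cos δ sin h₀ = 1.4049×-0.43837×0.32061 + 0.89879×0.94721×0.98628 = -0.197453 + 0.839662 = 0.642209.
Q̄ = (S_0/π) × [bracket] = (1361/π) × 0.642209 = 278.2 W/m².

Q̄ ≈ 278 W/m²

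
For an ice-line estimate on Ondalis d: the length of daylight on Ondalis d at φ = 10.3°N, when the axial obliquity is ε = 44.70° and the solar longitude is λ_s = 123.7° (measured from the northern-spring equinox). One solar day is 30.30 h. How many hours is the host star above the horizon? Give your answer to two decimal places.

16.42 h

Solar declination: sin δ = sin ε · sin λ_s = sin 44.70° × sin 123.7° = 0.58519, so δ = +35.817°.
cos H₀ = −tan φ · tan δ = −tan(+10.3°) × tan(+35.817°) = -0.1311, so H₀ = 1.7023 rad = 97.54°.
Daylight = 2H₀/(2π) × 30.30 h = (1.7023/π) × 30.30 = 16.42 h.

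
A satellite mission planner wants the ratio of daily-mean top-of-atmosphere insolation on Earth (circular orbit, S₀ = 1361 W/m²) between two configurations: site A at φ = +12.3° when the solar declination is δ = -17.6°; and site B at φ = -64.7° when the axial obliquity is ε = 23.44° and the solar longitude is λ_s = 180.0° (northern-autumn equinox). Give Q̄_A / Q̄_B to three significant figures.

Q̄_A / Q̄_B ≈ 1.95

— Configuration A (φ=+12.3°):
cos H₀ = −tan(+12.3°) tan(-17.600°) = 0.0692, H₀ = 1.5016 rad.
Bracket: H₀ sin φ sin δ + cos φ cos δ sin H₀ = 1.5016×0.21303×-0.30237 + 0.97705×0.95319×0.99761 = -0.096724 + 0.929088 = 0.832364.
Q̄ = (S₀/π) × [bracket] = (1361/π) × 0.832364 = 360.60 W/m².
— Configuration B (φ=-64.7°):
Solar declination: sin δ = sin ε · sin λ_s = sin 23.44° × sin 180.0° = 0.00000, so δ = +0.000°.
cos H₀ = −tan(-64.7°) tan(+0.000°) = 0.0000, H₀ = 1.5708 rad.
Bracket: H₀ sin φ sin δ + cos φ cos δ sin H₀ = 1.5708×-0.90408×0.00000 + 0.42736×1.00000×1.00000 = -0.000000 + 0.427360 = 0.427360.
Q̄ = (S₀/π) × [bracket] = (1361/π) × 0.427360 = 185.14 W/m².
Ratio Q̄_A / Q̄_B = 360.60 / 185.14 = 1.948.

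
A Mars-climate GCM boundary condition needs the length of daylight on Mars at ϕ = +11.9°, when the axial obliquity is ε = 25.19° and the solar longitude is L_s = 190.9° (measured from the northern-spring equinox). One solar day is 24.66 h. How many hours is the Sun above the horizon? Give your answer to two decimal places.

12.20 h

Solar declination: sin δ = sin ε · sin L_s = sin 25.19° × sin 190.9° = -0.08048, so δ = -4.616°.
cos h₀ = −tan ϕ · tan δ = −tan(+11.9°) × tan(-4.616°) = 0.0170, so h₀ = 1.5538 rad = 89.03°.
Daylight = 2h₀/(2π) × 24.66 h = (1.5538/π) × 24.66 = 12.20 h.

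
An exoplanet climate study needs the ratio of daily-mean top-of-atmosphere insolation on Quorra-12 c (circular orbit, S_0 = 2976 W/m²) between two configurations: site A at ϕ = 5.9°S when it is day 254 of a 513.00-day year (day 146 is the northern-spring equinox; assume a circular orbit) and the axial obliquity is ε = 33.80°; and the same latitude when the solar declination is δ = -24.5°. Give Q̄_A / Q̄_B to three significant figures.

— Configuration A (ϕ=-5.9°):
Solar longitude: L_s = 360° × (254 − 146)/513.00 = 75.789°.
sin δ = sin 33.80° × sin 75.789° = 0.53927, so δ = +32.634°.
cos h₀ = −tan(-5.9°) tan(+32.634°) = 0.0662, h₀ = 1.5046 rad.
Bracket: h₀ sin ϕ sin δ + cos ϕ cos δ sin h₀ = 1.5046×-0.10279×0.53927 + 0.99470×0.84213×0.99781 = -0.083402 + 0.835832 = 0.752430.
Q̄ = (S_0/π) × [bracket] = (2976/π) × 0.752430 = 712.77 W/m².
— Configuration B (ϕ=-5.9°):
cos h₀ = −tan(-5.9°) tan(-24.500°) = -0.0471, h₀ = 1.6179 rad.
Bracket: h₀ sin ϕ sin δ + cos ϕ cos δ sin h₀ = 1.6179×-0.10279×-0.41469 + 0.99470×0.90996×0.99889 = 0.068965 + 0.904133 = 0.973098.
Q̄ = (S_0/π) × [bracket] = (2976/π) × 0.973098 = 921.81 W/m².
Ratio Q̄_A / Q̄_B = 712.77 / 921.81 = 0.7732.

Q̄_A / Q̄_B ≈ 0.773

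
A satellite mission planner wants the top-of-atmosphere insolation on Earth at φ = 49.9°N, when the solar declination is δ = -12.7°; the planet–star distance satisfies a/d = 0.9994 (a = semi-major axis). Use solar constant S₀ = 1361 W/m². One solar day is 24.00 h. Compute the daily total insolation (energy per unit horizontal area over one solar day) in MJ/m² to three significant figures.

14.5 MJ/m²

cos H₀ = −tan(+49.9°) tan(-12.700°) = 0.2676, H₀ = 1.2999 rad.
Bracket: H₀ sin φ sin δ + cos φ cos δ sin H₀ = 1.2999×0.76492×-0.21985 + 0.64412×0.97553×0.96352 = -0.218601 + 0.605436 = 0.386835.
Inverse-square distance factor (a/d)² = 0.9994² = 0.998800.
Q̄ = (S₀/π) × 0.998800 × [bracket] = (1361/π) × 0.998800 × 0.386835 = 167.38 W/m².
Daily total = Q̄ × 24.00 h × 3600 s/h = 167.38 × 24.00 × 3600 / 10⁶ = 14.46 MJ/m².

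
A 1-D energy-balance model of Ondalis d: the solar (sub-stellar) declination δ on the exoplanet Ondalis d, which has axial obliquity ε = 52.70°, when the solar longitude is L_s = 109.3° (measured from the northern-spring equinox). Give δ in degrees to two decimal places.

sin δ = sin ε · sin L_s = sin 52.70° × sin 109.3° = 0.750769.
δ = arcsin(0.750769) = +48.66°.

δ = +48.66°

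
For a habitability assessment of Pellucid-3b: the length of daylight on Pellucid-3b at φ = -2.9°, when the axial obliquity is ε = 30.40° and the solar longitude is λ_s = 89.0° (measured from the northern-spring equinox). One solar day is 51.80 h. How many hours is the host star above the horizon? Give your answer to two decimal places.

25.41 h

Solar declination: sin δ = sin ε · sin λ_s = sin 30.40° × sin 89.0° = 0.50596, so δ = +30.395°.
cos H₀ = −tan φ · tan δ = −tan(-2.9°) × tan(+30.395°) = 0.0297, so H₀ = 1.5411 rad = 88.30°.
Daylight = 2H₀/(2π) × 51.80 h = (1.5411/π) × 51.80 = 25.41 h.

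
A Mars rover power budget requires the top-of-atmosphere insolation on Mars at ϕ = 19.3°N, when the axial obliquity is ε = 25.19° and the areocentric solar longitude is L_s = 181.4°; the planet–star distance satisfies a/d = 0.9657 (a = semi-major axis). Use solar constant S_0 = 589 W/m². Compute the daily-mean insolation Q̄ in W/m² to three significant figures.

sin δ = sin 25.19° × sin 181.4° = -0.01040, so δ = -0.596°.
cos h₀ = −tan(+19.3°) tan(-0.596°) = 0.0036, h₀ = 1.5672 rad.
Bracket: h₀ sin ϕ sin δ + cos ϕ cos δ sin h₀ = 1.5672×0.33051×-0.01040 + 0.94380×0.99995×0.99999 = -0.005387 + 0.943743 = 0.938356.
Inverse-square distance factor (a/d)² = 0.9657² = 0.932576.
Q̄ = (S_0/π) × 0.932576 × [bracket] = (589/π) × 0.932576 × 0.938356 = 164.1 W/m².

Q̄ ≈ 164 W/m²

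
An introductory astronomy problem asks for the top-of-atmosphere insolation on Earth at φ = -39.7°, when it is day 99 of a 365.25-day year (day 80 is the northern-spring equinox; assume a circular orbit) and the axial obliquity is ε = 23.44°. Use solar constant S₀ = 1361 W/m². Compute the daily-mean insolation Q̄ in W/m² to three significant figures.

Q̄ ≈ 277 W/m²

Solar longitude: λ_s = 360° × (99 − 80)/365.25 = 18.727°.
sin δ = sin 23.44° × sin 18.727° = 0.12771, so δ = +7.337°.
cos H₀ = −tan(-39.7°) tan(+7.337°) = 0.1069, H₀ = 1.4637 rad.
Bracket: H₀ sin φ sin δ + cos φ cos δ sin H₀ = 1.4637×-0.63877×0.12771 + 0.76940×0.99181×0.99427 = -0.119405 + 0.758726 = 0.639321.
Q̄ = (S₀/π) × [bracket] = (1361/π) × 0.639321 = 277.0 W/m².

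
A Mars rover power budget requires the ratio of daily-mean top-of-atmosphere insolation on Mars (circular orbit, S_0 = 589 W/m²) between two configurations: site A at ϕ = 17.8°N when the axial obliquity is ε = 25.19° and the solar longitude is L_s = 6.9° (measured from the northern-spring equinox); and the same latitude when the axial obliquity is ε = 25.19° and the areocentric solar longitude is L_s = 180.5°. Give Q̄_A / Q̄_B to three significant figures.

— Configuration A (ϕ=+17.8°):
Solar declination: sin δ = sin ε · sin L_s = sin 25.19° × sin 6.9° = 0.05113, so δ = +2.931°.
cos h₀ = −tan(+17.8°) tan(+2.931°) = -0.0164, h₀ = 1.5872 rad.
Bracket: h₀ sin ϕ sin δ + cos ϕ cos δ sin h₀ = 1.5872×0.30570×0.05113 + 0.95213×0.99869×0.99986 = 0.024809 + 0.950750 = 0.975559.
Q̄ = (S_0/π) × [bracket] = (589/π) × 0.975559 = 182.90 W/m².
— Configuration B (ϕ=+17.8°):
sin δ = sin 25.19° × sin 180.5° = -0.00371, so δ = -0.213°.
cos h₀ = −tan(+17.8°) tan(-0.213°) = 0.0012, h₀ = 1.5696 rad.
Bracket: h₀ sin ϕ sin δ + cos ϕ cos δ sin h₀ = 1.5696×0.30570×-0.00371 + 0.95213×0.99999×1.00000 = -0.001780 + 0.952120 = 0.950340.
Q̄ = (S_0/π) × [bracket] = (589/π) × 0.950340 = 178.17 W/m².
Ratio Q̄_A / Q̄_B = 182.90 / 178.17 = 1.027.

Q̄_A / Q̄_B ≈ 1.03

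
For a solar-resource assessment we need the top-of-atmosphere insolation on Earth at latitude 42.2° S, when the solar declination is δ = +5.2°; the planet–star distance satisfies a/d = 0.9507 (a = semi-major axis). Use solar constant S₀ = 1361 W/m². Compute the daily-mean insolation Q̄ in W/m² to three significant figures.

cos H₀ = −tan(-42.2°) tan(+5.200°) = 0.0825, H₀ = 1.4882 rad.
Bracket: H₀ sin φ sin δ + cos φ cos δ sin H₀ = 1.4882×-0.67172×0.09063 + 0.74080×0.99588×0.99659 = -0.090599 + 0.735232 = 0.644633.
Inverse-square distance factor (a/d)² = 0.9507² = 0.903830.
Q̄ = (S₀/π) × 0.903830 × [bracket] = (1361/π) × 0.903830 × 0.644633 = 252.4 W/m².

Q̄ ≈ 252 W/m²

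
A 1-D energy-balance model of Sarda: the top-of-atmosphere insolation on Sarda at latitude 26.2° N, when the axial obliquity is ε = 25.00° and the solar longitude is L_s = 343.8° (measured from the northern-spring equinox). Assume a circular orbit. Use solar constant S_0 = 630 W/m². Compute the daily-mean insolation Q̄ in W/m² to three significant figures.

Q̄ ≈ 163 W/m²

Solar declination: sin δ = sin ε · sin L_s = sin 25.00° × sin 343.8° = -0.11791, so δ = -6.771°.
cos h₀ = −tan(+26.2°) tan(-6.771°) = 0.0584, h₀ = 1.5123 rad.
Bracket: h₀ sin ϕ sin δ + cos ϕ cos δ sin h₀ = 1.5123×0.44151×-0.11791 + 0.89726×0.99302×0.99829 = -0.078728 + 0.889474 = 0.810746.
Q̄ = (S_0/π) × [bracket] = (630/π) × 0.810746 = 162.6 W/m².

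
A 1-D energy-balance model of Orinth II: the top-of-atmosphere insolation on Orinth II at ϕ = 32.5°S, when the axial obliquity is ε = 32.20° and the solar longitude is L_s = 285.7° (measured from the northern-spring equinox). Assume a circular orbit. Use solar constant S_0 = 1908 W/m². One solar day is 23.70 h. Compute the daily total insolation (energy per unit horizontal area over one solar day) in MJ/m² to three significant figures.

62.7 MJ/m²

Solar declination: sin δ = sin ε · sin L_s = sin 32.20° × sin 285.7° = -0.51300, so δ = -30.864°.
cos h₀ = −tan(-32.5°) tan(-30.864°) = -0.3807, h₀ = 1.9614 rad.
Bracket: h₀ sin ϕ sin δ + cos ϕ cos δ sin h₀ = 1.9614×-0.53730×-0.51300 + 0.84339×0.85839×0.92469 = 0.540630 + 0.669436 = 1.210066.
Q̄ = (S_0/π) × [bracket] = (1908/π) × 1.210066 = 734.92 W/m².
Daily total = Q̄ × 23.70 h × 3600 s/h = 734.92 × 23.70 × 3600 / 10⁶ = 62.70 MJ/m².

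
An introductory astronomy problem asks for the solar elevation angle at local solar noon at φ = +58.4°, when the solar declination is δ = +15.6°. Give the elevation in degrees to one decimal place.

At local noon the hour angle is zero, so the zenith angle equals |φ − δ| = |+58.4° − (+15.600°)| = 42.800°.
Elevation = 90° − 42.800° = 47.2°.

47.2°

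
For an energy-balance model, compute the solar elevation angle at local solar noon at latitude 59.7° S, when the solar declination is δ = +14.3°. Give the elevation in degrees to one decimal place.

16.0°

At local noon the hour angle is zero, so the zenith angle equals |φ − δ| = |-59.7° − (+14.300°)| = 74.000°.
Elevation = 90° − 74.000° = 16.0°.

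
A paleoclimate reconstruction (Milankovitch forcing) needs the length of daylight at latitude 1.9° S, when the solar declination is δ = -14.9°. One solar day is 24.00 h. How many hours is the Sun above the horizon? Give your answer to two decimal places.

12.07 h

cos H₀ = −tan φ · tan δ = −tan(-1.9°) × tan(-14.900°) = -0.0088, so H₀ = 1.5796 rad = 90.51°.
Daylight = 2H₀/(2π) × 24.00 h = (1.5796/π) × 24.00 = 12.07 h.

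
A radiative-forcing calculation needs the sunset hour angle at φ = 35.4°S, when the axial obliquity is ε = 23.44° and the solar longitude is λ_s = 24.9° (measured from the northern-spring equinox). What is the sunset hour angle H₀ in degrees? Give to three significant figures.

H₀ = 83.1°

Solar declination: sin δ = sin ε · sin λ_s = sin 23.44° × sin 24.9° = 0.16748, so δ = +9.642°.
cos H₀ = −tan φ · tan δ = −tan(-35.4°) × tan(+9.642°) = 0.1207, so H₀ = 1.4498 rad = 83.07°.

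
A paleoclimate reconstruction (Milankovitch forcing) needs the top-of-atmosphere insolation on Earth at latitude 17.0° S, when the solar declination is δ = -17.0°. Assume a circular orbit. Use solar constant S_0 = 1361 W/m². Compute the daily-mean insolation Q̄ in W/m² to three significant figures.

Q̄ ≈ 456 W/m²

cos h₀ = −tan(-17.0°) tan(-17.000°) = -0.0935, h₀ = 1.6644 rad.
Bracket: h₀ sin ϕ sin δ + cos ϕ cos δ sin h₀ = 1.6644×-0.29237×-0.29237 + 0.95630×0.95630×0.99562 = 0.142273 + 0.910504 = 1.052777.
Q̄ = (S_0/π) × [bracket] = (1361/π) × 1.052777 = 456.1 W/m².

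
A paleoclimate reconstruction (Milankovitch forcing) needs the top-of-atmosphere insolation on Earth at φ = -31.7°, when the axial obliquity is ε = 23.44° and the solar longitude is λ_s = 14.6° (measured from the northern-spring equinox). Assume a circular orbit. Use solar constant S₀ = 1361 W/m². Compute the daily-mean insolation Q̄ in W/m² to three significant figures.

Q̄ ≈ 332 W/m²

Solar declination: sin δ = sin ε · sin λ_s = sin 23.44° × sin 14.6° = 0.10027, so δ = +5.755°.
cos H₀ = −tan(-31.7°) tan(+5.755°) = 0.0622, H₀ = 1.5085 rad.
Bracket: H₀ sin φ sin δ + cos φ cos δ sin H₀ = 1.5085×-0.52547×0.10027 + 0.85081×0.99496×0.99806 = -0.079481 + 0.844880 = 0.765399.
Q̄ = (S₀/π) × [bracket] = (1361/π) × 0.765399 = 331.6 W/m².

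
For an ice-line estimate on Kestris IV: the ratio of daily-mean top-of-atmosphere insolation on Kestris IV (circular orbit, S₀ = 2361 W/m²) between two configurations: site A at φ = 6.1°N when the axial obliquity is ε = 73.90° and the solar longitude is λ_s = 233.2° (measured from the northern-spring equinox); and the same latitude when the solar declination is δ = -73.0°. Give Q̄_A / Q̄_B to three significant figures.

— Configuration A (φ=+6.1°):
Solar declination: sin δ = sin ε · sin λ_s = sin 73.90° × sin 233.2° = -0.76933, so δ = -50.293°.
cos H₀ = −tan(+6.1°) tan(-50.293°) = 0.1287, H₀ = 1.4417 rad.
Bracket: H₀ sin φ sin δ + cos φ cos δ sin H₀ = 1.4417×0.10626×-0.76933 + 0.99434×0.63886×0.99168 = -0.117858 + 0.629959 = 0.512101.
Q̄ = (S₀/π) × [bracket] = (2361/π) × 0.512101 = 384.86 W/m².
— Configuration B (φ=+6.1°):
cos H₀ = −tan(+6.1°) tan(-73.000°) = 0.3496, H₀ = 1.2137 rad.
Bracket: H₀ sin φ sin δ + cos φ cos δ sin H₀ = 1.2137×0.10626×-0.95630 + 0.99434×0.29237×0.93692 = -0.123332 + 0.272377 = 0.149045.
Q̄ = (S₀/π) × [bracket] = (2361/π) × 0.149045 = 112.01 W/m².
Ratio Q̄_A / Q̄_B = 384.86 / 112.01 = 3.436.

Q̄_A / Q̄_B ≈ 3.44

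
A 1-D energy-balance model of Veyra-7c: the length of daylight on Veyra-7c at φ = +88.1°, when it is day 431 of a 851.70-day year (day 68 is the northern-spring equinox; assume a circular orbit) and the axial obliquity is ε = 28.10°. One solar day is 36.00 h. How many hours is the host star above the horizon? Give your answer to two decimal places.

Solar longitude: λ_s = 360° × (431 − 68)/851.70 = 153.434°.
sin δ = sin 28.10° × sin 153.434° = 0.21065, so δ = +12.160°.
Sunrise equation: cos H₀ = −tan φ · tan δ = -6.4956 ≤ −1, so the host star never sets (polar day) and H₀ = π.
Daylight = 2H₀/(2π) × 36.00 h = (3.1416/π) × 36.00 = 36.00 h.

36.00 h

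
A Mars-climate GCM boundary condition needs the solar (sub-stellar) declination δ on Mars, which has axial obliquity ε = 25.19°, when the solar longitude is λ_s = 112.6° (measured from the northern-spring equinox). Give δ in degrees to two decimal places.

sin δ = sin ε · sin λ_s = sin 25.19° × sin 112.6° = 0.392938.
δ = arcsin(0.392938) = +23.14°.

δ = +23.14°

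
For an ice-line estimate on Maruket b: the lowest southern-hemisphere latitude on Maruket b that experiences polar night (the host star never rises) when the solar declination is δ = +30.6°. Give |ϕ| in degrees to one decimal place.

Polar night requires cos h₀ = −tan ϕ tan δ ≥ 1, i.e. tan ϕ tan δ ≤ −1.
The boundary is |tan ϕ| · |tan δ| = 1, so |ϕ| = 90° − |δ| = 90° − 30.6° = 59.4° in the southern hemisphere.

|ϕ| = 59.4°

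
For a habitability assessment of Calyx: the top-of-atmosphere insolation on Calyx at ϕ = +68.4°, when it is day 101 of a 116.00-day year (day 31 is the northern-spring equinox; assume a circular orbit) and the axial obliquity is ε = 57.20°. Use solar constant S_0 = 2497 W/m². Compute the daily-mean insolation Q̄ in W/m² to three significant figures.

Q̄ ≈ 0.00 W/m²

Solar longitude: L_s = 360° × (101 − 31)/116.00 = 217.241°.
sin δ = sin 57.20° × sin 217.241° = -0.50869, so δ = -30.577°.
cos h₀ = −tan(+68.4°) tan(-30.577°) = 1.4923 ≥ 1 ⇒ polar night, h₀ = 0 and Q̄ = 0.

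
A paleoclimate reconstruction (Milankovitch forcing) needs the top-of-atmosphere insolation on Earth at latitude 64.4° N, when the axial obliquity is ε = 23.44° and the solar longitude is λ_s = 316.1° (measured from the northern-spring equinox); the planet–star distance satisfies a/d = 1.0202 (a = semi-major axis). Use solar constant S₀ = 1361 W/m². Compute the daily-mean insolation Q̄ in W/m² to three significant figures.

Q̄ ≈ 45.8 W/m²

Solar declination: sin δ = sin ε · sin λ_s = sin 23.44° × sin 316.1° = -0.27583, so δ = -16.011°.
cos H₀ = −tan(+64.4°) tan(-16.011°) = 0.5989, H₀ = 0.9286 rad.
Bracket: H₀ sin φ sin δ + cos φ cos δ sin H₀ = 0.9286×0.90183×-0.27583 + 0.43209×0.96121×0.80080 = -0.230991 + 0.332596 = 0.101605.
Inverse-square distance factor (a/d)² = 1.0202² = 1.040808.
Q̄ = (S₀/π) × 1.040808 × [bracket] = (1361/π) × 1.040808 × 0.101605 = 45.81 W/m².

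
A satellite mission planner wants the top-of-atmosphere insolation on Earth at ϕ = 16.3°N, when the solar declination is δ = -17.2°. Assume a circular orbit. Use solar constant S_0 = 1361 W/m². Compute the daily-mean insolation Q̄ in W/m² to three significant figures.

cos h₀ = −tan(+16.3°) tan(-17.200°) = 0.0905, h₀ = 1.4802 rad.
Bracket: h₀ sin ϕ sin δ + cos ϕ cos δ sin h₀ = 1.4802×0.28067×-0.29571 + 0.95981×0.95528×0.99589 = -0.122852 + 0.913119 = 0.790267.
Q̄ = (S_0/π) × [bracket] = (1361/π) × 0.790267 = 342.4 W/m².

Q̄ ≈ 342 W/m²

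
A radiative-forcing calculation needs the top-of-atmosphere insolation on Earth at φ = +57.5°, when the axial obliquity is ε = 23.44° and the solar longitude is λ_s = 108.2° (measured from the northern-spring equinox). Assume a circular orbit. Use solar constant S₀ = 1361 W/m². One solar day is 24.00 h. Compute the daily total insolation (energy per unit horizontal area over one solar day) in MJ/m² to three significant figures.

41.3 MJ/m²

Solar declination: sin δ = sin ε · sin λ_s = sin 23.44° × sin 108.2° = 0.37789, so δ = +22.203°.
cos H₀ = −tan(+57.5°) tan(+22.203°) = -0.6407, H₀ = 2.2662 rad.
Bracket: H₀ sin φ sin δ + cos φ cos δ sin H₀ = 2.2662×0.84339×0.37789 + 0.53730×0.92585×0.76782 = 0.722258 + 0.381959 = 1.104217.
Q̄ = (S₀/π) × [bracket] = (1361/π) × 1.104217 = 478.37 W/m².
Daily total = Q̄ × 24.00 h × 3600 s/h = 478.37 × 24.00 × 3600 / 10⁶ = 41.33 MJ/m².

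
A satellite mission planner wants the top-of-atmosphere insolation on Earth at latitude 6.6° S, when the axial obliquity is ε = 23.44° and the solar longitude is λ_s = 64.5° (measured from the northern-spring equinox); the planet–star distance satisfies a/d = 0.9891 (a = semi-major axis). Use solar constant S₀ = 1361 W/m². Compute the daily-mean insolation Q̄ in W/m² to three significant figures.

Q̄ ≈ 366 W/m²

Solar declination: sin δ = sin ε · sin λ_s = sin 23.44° × sin 64.5° = 0.35904, so δ = +21.041°.
cos H₀ = −tan(-6.6°) tan(+21.041°) = 0.0445, H₀ = 1.5263 rad.
Bracket: H₀ sin φ sin δ + cos φ cos δ sin H₀ = 1.5263×-0.11494×0.35904 + 0.99337×0.93332×0.99901 = -0.062987 + 0.926214 = 0.863227.
Inverse-square distance factor (a/d)² = 0.9891² = 0.978319.
Q̄ = (S₀/π) × 0.978319 × [bracket] = (1361/π) × 0.978319 × 0.863227 = 365.9 W/m².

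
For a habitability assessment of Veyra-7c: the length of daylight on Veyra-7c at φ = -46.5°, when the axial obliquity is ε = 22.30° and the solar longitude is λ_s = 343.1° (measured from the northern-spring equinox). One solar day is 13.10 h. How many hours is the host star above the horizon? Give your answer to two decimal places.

Solar declination: sin δ = sin ε · sin λ_s = sin 22.30° × sin 343.1° = -0.11031, so δ = -6.333°.
cos H₀ = −tan φ · tan δ = −tan(-46.5°) × tan(-6.333°) = -0.1170, so H₀ = 1.6880 rad = 96.72°.
Daylight = 2H₀/(2π) × 13.10 h = (1.6880/π) × 13.10 = 7.04 h.

7.04 h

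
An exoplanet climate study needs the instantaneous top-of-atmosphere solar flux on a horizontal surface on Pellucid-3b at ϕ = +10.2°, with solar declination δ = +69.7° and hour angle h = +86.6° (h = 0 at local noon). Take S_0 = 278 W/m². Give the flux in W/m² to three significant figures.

51.8 W/m²

cos θ_z = sin ϕ sin δ + cos ϕ cos δ cos h = 0.166086 + 0.020250 = 0.186336.
Flux = S_0 · cos θ_z = 278 × 0.186336 = 51.80 W/m².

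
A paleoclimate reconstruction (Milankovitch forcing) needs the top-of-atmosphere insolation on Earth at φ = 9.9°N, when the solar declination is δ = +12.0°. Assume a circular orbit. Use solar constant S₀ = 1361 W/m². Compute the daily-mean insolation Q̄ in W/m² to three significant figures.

Q̄ ≈ 442 W/m²

cos H₀ = −tan(+9.9°) tan(+12.000°) = -0.0371, H₀ = 1.6079 rad.
Bracket: H₀ sin φ sin δ + cos φ cos δ sin H₀ = 1.6079×0.17193×0.20791 + 0.98511×0.97815×0.99931 = 0.057476 + 0.962920 = 1.020396.
Q̄ = (S₀/π) × [bracket] = (1361/π) × 1.020396 = 442.1 W/m².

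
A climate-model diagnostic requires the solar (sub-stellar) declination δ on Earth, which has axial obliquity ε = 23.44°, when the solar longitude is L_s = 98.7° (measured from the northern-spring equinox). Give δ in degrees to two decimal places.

δ = +23.15°

sin δ = sin ε · sin L_s = sin 23.44° × sin 98.7° = 0.393212.
δ = arcsin(0.393212) = +23.15°.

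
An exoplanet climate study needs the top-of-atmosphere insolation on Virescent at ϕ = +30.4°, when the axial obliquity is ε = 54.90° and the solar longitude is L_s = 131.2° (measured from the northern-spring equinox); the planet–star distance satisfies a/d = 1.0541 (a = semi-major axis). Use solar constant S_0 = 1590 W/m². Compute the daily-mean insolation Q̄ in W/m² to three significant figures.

Q̄ ≈ 698 W/m²

Solar declination: sin δ = sin ε · sin L_s = sin 54.90° × sin 131.2° = 0.61559, so δ = +37.995°.
cos h₀ = −tan(+30.4°) tan(+37.995°) = -0.4583, h₀ = 2.0469 rad.
Bracket: h₀ sin ϕ sin δ + cos ϕ cos δ sin h₀ = 2.0469×0.50603×0.61559 + 0.86251×0.78807×0.88880 = 0.637624 + 0.604134 = 1.241758.
Inverse-square distance factor (a/d)² = 1.0541² = 1.111127.
Q̄ = (S_0/π) × 1.111127 × [bracket] = (1590/π) × 1.111127 × 1.241758 = 698.3 W/m².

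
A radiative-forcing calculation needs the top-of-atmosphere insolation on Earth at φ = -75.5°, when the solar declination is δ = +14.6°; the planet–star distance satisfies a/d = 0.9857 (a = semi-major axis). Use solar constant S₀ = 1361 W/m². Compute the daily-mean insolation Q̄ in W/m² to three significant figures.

cos H₀ = −tan(-75.5°) tan(+14.600°) = 1.0072 ≥ 1 ⇒ polar night, H₀ = 0 and Q̄ = 0.
Inverse-square distance factor (a/d)² = 0.9857² = 0.971604.

Q̄ ≈ 0.00 W/m²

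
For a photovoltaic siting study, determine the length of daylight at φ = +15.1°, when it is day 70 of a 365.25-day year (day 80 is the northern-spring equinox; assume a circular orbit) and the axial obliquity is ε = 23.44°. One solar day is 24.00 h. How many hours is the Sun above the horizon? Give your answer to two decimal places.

Solar longitude: λ_s = 360° × (70 − 80)/365.25 = -9.856°, i.e. -9.856° + 360° = 350.144°.
sin δ = sin 23.44° × sin 350.144° = -0.06809, so δ = -3.904°.
cos H₀ = −tan φ · tan δ = −tan(+15.1°) × tan(-3.904°) = 0.0184, so H₀ = 1.5524 rad = 88.94°.
Daylight = 2H₀/(2π) × 24.00 h = (1.5524/π) × 24.00 = 11.86 h.

11.86 h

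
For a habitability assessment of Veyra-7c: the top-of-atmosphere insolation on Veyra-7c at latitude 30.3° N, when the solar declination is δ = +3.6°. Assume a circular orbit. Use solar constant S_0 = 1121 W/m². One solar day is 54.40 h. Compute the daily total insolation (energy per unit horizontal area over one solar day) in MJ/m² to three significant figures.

cos h₀ = −tan(+30.3°) tan(+3.600°) = -0.0368, h₀ = 1.6076 rad.
Bracket: h₀ sin ϕ sin δ + cos ϕ cos δ sin h₀ = 1.6076×0.50453×0.06279 + 0.86340×0.99803×0.99932 = 0.050928 + 0.861113 = 0.912041.
Q̄ = (S_0/π) × [bracket] = (1121/π) × 0.912041 = 325.44 W/m².
Daily total = Q̄ × 54.40 h × 3600 s/h = 325.44 × 54.40 × 3600 / 10⁶ = 63.73 MJ/m².

63.7 MJ/m²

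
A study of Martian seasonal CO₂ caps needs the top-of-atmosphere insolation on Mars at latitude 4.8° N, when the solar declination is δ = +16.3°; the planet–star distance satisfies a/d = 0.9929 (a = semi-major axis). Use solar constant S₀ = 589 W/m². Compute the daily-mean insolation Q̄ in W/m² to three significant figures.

Q̄ ≈ 184 W/m²

cos H₀ = −tan(+4.8°) tan(+16.300°) = -0.0246, H₀ = 1.5954 rad.
Bracket: H₀ sin φ sin δ + cos φ cos δ sin H₀ = 1.5954×0.08368×0.28067 + 0.99649×0.95981×0.99970 = 0.037470 + 0.956154 = 0.993624.
Inverse-square distance factor (a/d)² = 0.9929² = 0.985850.
Q̄ = (S₀/π) × 0.985850 × [bracket] = (589/π) × 0.985850 × 0.993624 = 183.7 W/m².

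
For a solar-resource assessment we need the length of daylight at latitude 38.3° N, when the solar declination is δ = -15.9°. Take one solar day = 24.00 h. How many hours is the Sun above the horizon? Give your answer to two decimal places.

10.27 h

cos h₀ = −tan ϕ · tan δ = −tan(+38.3°) × tan(-15.900°) = 0.2250, so h₀ = 1.3439 rad = 77.00°.
Daylight = 2h₀/(2π) × 24.00 h = (1.3439/π) × 24.00 = 10.27 h.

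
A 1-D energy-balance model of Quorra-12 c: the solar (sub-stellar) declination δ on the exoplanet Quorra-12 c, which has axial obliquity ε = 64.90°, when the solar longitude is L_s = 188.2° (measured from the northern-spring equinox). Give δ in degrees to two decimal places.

sin δ = sin ε · sin L_s = sin 64.90° × sin 188.2° = -0.129160.
δ = arcsin(-0.129160) = -7.42°.

δ = -7.42°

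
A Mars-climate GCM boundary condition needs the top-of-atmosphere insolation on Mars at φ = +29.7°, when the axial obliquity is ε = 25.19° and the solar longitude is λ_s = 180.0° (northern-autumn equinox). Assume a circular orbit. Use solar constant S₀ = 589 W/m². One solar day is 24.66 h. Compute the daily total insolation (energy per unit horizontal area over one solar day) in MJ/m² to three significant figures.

Solar declination: sin δ = sin ε · sin λ_s = sin 25.19° × sin 180.0° = 0.00000, so δ = +0.000°.
cos H₀ = −tan(+29.7°) tan(+0.000°) = -0.0000, H₀ = 1.5708 rad.
Bracket: H₀ sin φ sin δ + cos φ cos δ sin H₀ = 1.5708×0.49546×0.00000 + 0.86863×1.00000×1.00000 = 0.000000 + 0.868630 = 0.868630.
Q̄ = (S₀/π) × [bracket] = (589/π) × 0.868630 = 162.85 W/m².
Daily total = Q̄ × 24.66 h × 3600 s/h = 162.85 × 24.66 × 3600 / 10⁶ = 14.46 MJ/m².

14.5 MJ/m²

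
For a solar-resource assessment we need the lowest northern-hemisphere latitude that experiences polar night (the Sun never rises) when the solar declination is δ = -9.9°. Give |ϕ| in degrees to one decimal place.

Polar night requires cos h₀ = −tan ϕ tan δ ≥ 1, i.e. tan ϕ tan δ ≤ −1.
The boundary is |tan ϕ| · |tan δ| = 1, so |ϕ| = 90° − |δ| = 90° − 9.9° = 80.1° in the northern hemisphere.

|ϕ| = 80.1°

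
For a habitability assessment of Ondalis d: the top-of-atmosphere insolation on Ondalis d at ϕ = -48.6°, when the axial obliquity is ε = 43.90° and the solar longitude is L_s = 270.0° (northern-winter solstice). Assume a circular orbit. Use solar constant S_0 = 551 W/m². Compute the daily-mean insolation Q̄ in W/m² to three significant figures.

Solar declination: sin δ = sin ε · sin L_s = sin 43.90° × sin 270.0° = -0.69340, so δ = -43.900°.
cos h₀ = −tan(-48.6°) tan(-43.900°) = -1.0915 ≤ −1 ⇒ polar day, h₀ = π.
Bracket: h₀ sin ϕ sin δ + cos ϕ cos δ sin h₀ = 3.1416×-0.75011×-0.69340 + 0.66131×0.72055×0.00000 = 1.634029 + 0.000000 = 1.634029.
Q̄ = (S_0/π) × [bracket] = (551/π) × 1.634029 = 286.6 W/m².

Q̄ ≈ 287 W/m²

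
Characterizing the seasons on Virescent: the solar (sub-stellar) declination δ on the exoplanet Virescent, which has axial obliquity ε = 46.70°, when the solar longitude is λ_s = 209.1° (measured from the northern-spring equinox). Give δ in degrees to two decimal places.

sin δ = sin ε · sin λ_s = sin 46.70° × sin 209.1° = -0.353942.
δ = arcsin(-0.353942) = -20.73°.

δ = -20.73°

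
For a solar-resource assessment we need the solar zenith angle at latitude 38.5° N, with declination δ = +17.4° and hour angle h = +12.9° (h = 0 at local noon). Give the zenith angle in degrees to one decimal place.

θ_z = 23.9°

cos θ_z = sin φ sin δ + cos φ cos δ cos h = 0.186157 + 0.727948 = 0.914105.
θ_z = arccos(0.914105) = 23.9°.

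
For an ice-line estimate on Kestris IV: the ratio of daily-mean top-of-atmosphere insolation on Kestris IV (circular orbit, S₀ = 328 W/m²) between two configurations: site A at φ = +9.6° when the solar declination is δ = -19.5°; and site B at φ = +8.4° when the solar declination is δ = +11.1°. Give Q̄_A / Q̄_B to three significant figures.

Q̄_A / Q̄_B ≈ 0.831

— Configuration A (φ=+9.6°):
cos H₀ = −tan(+9.6°) tan(-19.500°) = 0.0599, H₀ = 1.5109 rad.
Bracket: H₀ sin φ sin δ + cos φ cos δ sin H₀ = 1.5109×0.16677×-0.33381 + 0.98600×0.94264×0.99820 = -0.084111 + 0.927770 = 0.843659.
Q̄ = (S₀/π) × [bracket] = (328/π) × 0.843659 = 88.083 W/m².
— Configuration B (φ=+8.4°):
cos H₀ = −tan(+8.4°) tan(+11.100°) = -0.0290, H₀ = 1.5998 rad.
Bracket: H₀ sin φ sin δ + cos φ cos δ sin H₀ = 1.5998×0.14608×0.19252 + 0.98927×0.98129×0.99958 = 0.044992 + 0.970353 = 1.015345.
Q̄ = (S₀/π) × [bracket] = (328/π) × 1.015345 = 106.01 W/m².
Ratio Q̄_A / Q̄_B = 88.083 / 106.01 = 0.8309.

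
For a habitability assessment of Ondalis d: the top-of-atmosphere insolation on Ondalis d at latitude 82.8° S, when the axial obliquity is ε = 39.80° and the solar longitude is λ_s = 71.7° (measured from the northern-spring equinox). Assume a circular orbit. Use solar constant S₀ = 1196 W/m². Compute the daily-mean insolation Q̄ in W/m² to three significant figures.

Solar declination: sin δ = sin ε · sin λ_s = sin 39.80° × sin 71.7° = 0.60774, so δ = +37.426°.
cos H₀ = −tan(-82.8°) tan(+37.426°) = 6.0578 ≥ 1 ⇒ polar night, H₀ = 0 and Q̄ = 0.

Q̄ ≈ 0.00 W/m²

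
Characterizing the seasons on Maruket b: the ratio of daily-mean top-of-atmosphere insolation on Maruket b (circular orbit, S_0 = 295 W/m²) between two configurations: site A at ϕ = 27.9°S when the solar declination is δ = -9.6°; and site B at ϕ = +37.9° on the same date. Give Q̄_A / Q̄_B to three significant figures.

— Configuration A (ϕ=-27.9°):
cos h₀ = −tan(-27.9°) tan(-9.600°) = -0.0896, h₀ = 1.6605 rad.
Bracket: h₀ sin ϕ sin δ + cos ϕ cos δ sin h₀ = 1.6605×-0.46793×-0.16677 + 0.88377×0.98600×0.99598 = 0.129580 + 0.867894 = 0.997474.
Q̄ = (S_0/π) × [bracket] = (295/π) × 0.997474 = 93.664 W/m².
— Configuration B (ϕ=+37.9°):
cos h₀ = −tan(+37.9°) tan(-9.600°) = 0.1317, h₀ = 1.4387 rad.
Bracket: h₀ sin ϕ sin δ + cos ϕ cos δ sin h₀ = 1.4387×0.61429×-0.16677 + 0.78908×0.98600×0.99129 = -0.147388 + 0.771256 = 0.623868.
Q̄ = (S_0/π) × [bracket] = (295/π) × 0.623868 = 58.582 W/m².
Ratio Q̄_A / Q̄_B = 93.664 / 58.582 = 1.599.

Q̄_A / Q̄_B ≈ 1.60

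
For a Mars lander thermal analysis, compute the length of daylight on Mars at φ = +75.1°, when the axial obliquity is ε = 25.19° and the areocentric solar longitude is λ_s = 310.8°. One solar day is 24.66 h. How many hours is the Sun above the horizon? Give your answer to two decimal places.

sin δ = sin 25.19° × sin 310.8° = -0.32219, so δ = -18.796°.
cos H₀ = −tan φ · tan δ = 1.2791 ≥ 1, so the Sun never rises (polar night) and H₀ = 0.
Daylight = 2H₀/(2π) × 24.66 h = (0.0000/π) × 24.66 = 0.00 h.

0.00 h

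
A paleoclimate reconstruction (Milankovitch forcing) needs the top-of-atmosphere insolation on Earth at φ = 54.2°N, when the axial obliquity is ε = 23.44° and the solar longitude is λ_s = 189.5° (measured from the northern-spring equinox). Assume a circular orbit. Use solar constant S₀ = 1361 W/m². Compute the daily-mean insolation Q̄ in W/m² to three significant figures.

Q̄ ≈ 218 W/m²

Solar declination: sin δ = sin ε · sin λ_s = sin 23.44° × sin 189.5° = -0.06565, so δ = -3.764°.
cos H₀ = −tan(+54.2°) tan(-3.764°) = 0.0912, H₀ = 1.4794 rad.
Bracket: H₀ sin φ sin δ + cos φ cos δ sin H₀ = 1.4794×0.81106×-0.06565 + 0.58496×0.99784×0.99583 = -0.078772 + 0.581262 = 0.502490.
Q̄ = (S₀/π) × [bracket] = (1361/π) × 0.502490 = 217.7 W/m².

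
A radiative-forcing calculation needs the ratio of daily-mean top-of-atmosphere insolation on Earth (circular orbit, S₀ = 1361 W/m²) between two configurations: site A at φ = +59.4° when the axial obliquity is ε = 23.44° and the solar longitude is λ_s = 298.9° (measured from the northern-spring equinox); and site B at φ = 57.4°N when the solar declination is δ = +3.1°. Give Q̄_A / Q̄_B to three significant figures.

Q̄_A / Q̄_B ≈ 0.170

— Configuration A (φ=+59.4°):
Solar declination: sin δ = sin ε · sin λ_s = sin 23.44° × sin 298.9° = -0.34825, so δ = -20.380°.
cos H₀ = −tan(+59.4°) tan(-20.380°) = 0.6282, H₀ = 0.8916 rad.
Bracket: H₀ sin φ sin δ + cos φ cos δ sin H₀ = 0.8916×0.86074×-0.34825 + 0.50904×0.93740×0.77807 = -0.267260 + 0.371275 = 0.104015.
Q̄ = (S₀/π) × [bracket] = (1361/π) × 0.104015 = 45.061 W/m².
— Configuration B (φ=+57.4°):
cos H₀ = −tan(+57.4°) tan(+3.100°) = -0.0847, H₀ = 1.6556 rad.
Bracket: H₀ sin φ sin δ + cos φ cos δ sin H₀ = 1.6556×0.84245×0.05408 + 0.53877×0.99854×0.99641 = 0.075429 + 0.536052 = 0.611481.
Q̄ = (S₀/π) × [bracket] = (1361/π) × 0.611481 = 264.91 W/m².
Ratio Q̄_A / Q̄_B = 45.061 / 264.91 = 0.1701.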